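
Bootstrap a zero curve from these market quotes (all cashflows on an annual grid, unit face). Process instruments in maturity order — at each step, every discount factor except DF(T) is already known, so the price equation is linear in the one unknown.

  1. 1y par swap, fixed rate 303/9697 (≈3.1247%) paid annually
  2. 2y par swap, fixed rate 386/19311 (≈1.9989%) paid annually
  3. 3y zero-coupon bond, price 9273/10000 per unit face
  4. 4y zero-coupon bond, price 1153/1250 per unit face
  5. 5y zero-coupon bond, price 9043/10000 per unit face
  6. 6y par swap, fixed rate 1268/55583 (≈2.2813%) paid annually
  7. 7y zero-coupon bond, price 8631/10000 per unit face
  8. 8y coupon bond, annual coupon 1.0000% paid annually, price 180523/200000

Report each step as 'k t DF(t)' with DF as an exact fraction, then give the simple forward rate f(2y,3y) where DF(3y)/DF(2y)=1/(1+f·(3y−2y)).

step 1 [1y] swap r/1=303/9697: DF=(1 − 303/9697·(0))/(1+303/9697) = 9697/10000 ≈ 0.969700
step 2 [2y] swap r/1=386/19311: DF=(1 − 386/19311·(0.969700))/(1+386/19311) = 4807/5000 ≈ 0.961400
step 3 [3y] zero: DF = P = 9273/10000 ≈ 0.927300
step 4 [4y] zero: DF = P = 1153/1250 ≈ 0.922400
step 5 [5y] zero: DF = P = 9043/10000 ≈ 0.904300
step 6 [6y] swap r/1=1268/55583: DF=(1 − 1268/55583·(0.969700+0.961400+0.927300+0.922400+0.904300))/(1+1268/55583) = 2183/2500 ≈ 0.873200
step 7 [7y] zero: DF = P = 8631/10000 ≈ 0.863100
step 8 [8y] bond c/1=1/100: DF=(180523/200000 − 1/100·(0.969700+0.961400+0.927300+0.922400+0.904300+0.873200+0.863100))/(1+1/100) = 8301/10000 ≈ 0.830100

1 1 9697/10000
2 2 4807/5000
3 3 9273/10000
4 4 1153/1250
5 5 9043/10000
6 6 2183/2500
7 7 8631/10000
8 8 8301/10000
f(2y,3y) = ((4807/5000)/(9273/10000) − 1)/(1) = 31/843 ≈ 3.6773%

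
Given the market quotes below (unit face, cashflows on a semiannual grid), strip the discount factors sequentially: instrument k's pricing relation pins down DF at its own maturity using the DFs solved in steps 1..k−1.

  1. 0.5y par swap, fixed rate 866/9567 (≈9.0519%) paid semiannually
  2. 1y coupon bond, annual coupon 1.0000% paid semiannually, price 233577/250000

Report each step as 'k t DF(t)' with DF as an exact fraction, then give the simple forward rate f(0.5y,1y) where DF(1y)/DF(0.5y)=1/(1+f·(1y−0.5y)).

1 1/2 9567/10000
2 1 9249/10000
f(0.5y,1y) = ((9567/10000)/(9249/10000) − 1)/(1/2) = 212/3083 ≈ 6.8764%

step 1 [0.5y] swap r/2=433/9567: DF=(1 − 433/9567·(0))/(1+433/9567) = 9567/10000 ≈ 0.956700
step 2 [1y] bond c/2=1/200: DF=(233577/250000 − 1/200·(0.956700))/(1+1/200) = 9249/10000 ≈ 0.924900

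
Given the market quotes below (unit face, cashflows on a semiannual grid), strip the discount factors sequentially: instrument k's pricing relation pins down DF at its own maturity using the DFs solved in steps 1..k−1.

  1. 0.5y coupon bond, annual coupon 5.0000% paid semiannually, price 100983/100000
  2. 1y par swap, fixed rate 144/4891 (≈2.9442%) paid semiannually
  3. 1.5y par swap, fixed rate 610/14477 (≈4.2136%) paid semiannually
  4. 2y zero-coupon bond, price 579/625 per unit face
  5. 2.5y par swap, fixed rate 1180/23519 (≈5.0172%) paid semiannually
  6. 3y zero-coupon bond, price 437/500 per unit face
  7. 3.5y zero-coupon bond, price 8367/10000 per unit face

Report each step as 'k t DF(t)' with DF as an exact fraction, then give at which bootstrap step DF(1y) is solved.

1 1/2 2463/2500
2 1 607/625
3 3/2 939/1000
4 2 579/625
5 5/2 441/500
6 3 437/500
7 7/2 8367/10000
DF(1y) is solved at step 2

step 1 [0.5y] bond c/2=1/40: DF=(100983/100000 − 1/40·(0))/(1+1/40) = 2463/2500 ≈ 0.985200
step 2 [1y] swap r/2=72/4891: DF=(1 − 72/4891·(0.985200))/(1+72/4891) = 607/625 ≈ 0.971200
step 3 [1.5y] swap r/2=305/14477: DF=(1 − 305/14477·(0.985200+0.971200))/(1+305/14477) = 939/1000 ≈ 0.939000
step 4 [2y] zero: DF = P = 579/625 ≈ 0.926400
step 5 [2.5y] swap r/2=590/23519: DF=(1 − 590/23519·(0.985200+0.971200+0.939000+0.926400))/(1+590/23519) = 441/500 ≈ 0.882000
step 6 [3y] zero: DF = P = 437/500 ≈ 0.874000
step 7 [3.5y] zero: DF = P = 8367/10000 ≈ 0.836700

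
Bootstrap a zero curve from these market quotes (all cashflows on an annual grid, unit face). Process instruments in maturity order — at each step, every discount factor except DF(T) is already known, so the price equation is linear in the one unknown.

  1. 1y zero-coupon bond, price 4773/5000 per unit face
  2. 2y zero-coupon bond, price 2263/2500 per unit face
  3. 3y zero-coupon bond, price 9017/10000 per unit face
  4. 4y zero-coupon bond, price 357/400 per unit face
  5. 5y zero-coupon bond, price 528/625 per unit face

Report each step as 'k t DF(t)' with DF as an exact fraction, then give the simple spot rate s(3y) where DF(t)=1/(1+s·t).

step 1 [1y] zero: DF = P = 4773/5000 ≈ 0.954600
step 2 [2y] zero: DF = P = 2263/2500 ≈ 0.905200
step 3 [3y] zero: DF = P = 9017/10000 ≈ 0.901700
step 4 [4y] zero: DF = P = 357/400 ≈ 0.892500
step 5 [5y] zero: DF = P = 528/625 ≈ 0.844800

1 1 4773/5000
2 2 2263/2500
3 3 9017/10000
4 4 357/400
5 5 528/625
s(3y) = (1/(9017/10000) − 1)/(3) = 983/27051 ≈ 3.6339%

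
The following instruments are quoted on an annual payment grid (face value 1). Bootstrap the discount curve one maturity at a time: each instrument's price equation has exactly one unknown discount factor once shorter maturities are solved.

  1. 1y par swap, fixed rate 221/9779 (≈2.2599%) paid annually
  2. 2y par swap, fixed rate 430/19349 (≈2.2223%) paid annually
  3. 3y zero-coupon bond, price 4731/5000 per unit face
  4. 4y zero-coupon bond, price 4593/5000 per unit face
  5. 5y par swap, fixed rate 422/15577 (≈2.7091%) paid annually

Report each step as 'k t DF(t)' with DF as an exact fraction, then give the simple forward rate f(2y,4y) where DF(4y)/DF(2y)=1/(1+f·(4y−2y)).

1 1 9779/10000
2 2 957/1000
3 3 4731/5000
4 4 4593/5000
5 5 4367/5000
f(2y,4y) = ((957/1000)/(4593/5000) − 1)/(2) = 32/1531 ≈ 2.0901%

step 1 [1y] swap r/1=221/9779: DF=(1 − 221/9779·(0))/(1+221/9779) = 9779/10000 ≈ 0.977900
step 2 [2y] swap r/1=430/19349: DF=(1 − 430/19349·(0.977900))/(1+430/19349) = 957/1000 ≈ 0.957000
step 3 [3y] zero: DF = P = 4731/5000 ≈ 0.946200
step 4 [4y] zero: DF = P = 4593/5000 ≈ 0.918600
step 5 [5y] swap r/1=422/15577: DF=(1 − 422/15577·(0.977900+0.957000+0.946200+0.918600))/(1+422/15577) = 4367/5000 ≈ 0.873400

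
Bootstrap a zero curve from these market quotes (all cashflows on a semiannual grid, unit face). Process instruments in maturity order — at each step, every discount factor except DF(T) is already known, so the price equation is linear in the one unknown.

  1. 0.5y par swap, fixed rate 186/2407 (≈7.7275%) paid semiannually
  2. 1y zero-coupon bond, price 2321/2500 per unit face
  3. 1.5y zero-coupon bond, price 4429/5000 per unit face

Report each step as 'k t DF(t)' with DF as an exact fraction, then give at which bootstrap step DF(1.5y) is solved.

1 1/2 2407/2500
2 1 2321/2500
3 3/2 4429/5000
DF(1.5y) is solved at step 3

step 1 [0.5y] swap r/2=93/2407: DF=(1 − 93/2407·(0))/(1+93/2407) = 2407/2500 ≈ 0.962800
step 2 [1y] zero: DF = P = 2321/2500 ≈ 0.928400
step 3 [1.5y] zero: DF = P = 4429/5000 ≈ 0.885800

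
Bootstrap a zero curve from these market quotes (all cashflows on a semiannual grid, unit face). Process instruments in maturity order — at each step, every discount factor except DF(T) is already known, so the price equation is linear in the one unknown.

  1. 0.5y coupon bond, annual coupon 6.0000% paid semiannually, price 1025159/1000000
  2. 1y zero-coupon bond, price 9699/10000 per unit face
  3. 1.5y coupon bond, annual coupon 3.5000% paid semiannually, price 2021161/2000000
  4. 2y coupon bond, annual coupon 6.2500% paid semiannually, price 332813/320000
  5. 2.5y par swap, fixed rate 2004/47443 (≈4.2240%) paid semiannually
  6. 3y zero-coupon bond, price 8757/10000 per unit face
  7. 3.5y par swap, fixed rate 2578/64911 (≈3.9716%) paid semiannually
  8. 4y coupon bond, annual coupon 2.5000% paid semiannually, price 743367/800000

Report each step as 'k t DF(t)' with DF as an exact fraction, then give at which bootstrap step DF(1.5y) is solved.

step 1 [0.5y] bond c/2=3/100: DF=(1025159/1000000 − 3/100·(0))/(1+3/100) = 9953/10000 ≈ 0.995300
step 2 [1y] zero: DF = P = 9699/10000 ≈ 0.969900
step 3 [1.5y] bond c/2=7/400: DF=(2021161/2000000 − 7/400·(0.995300+0.969900))/(1+7/400) = 4797/5000 ≈ 0.959400
step 4 [2y] bond c/2=1/32: DF=(332813/320000 − 1/32·(0.995300+0.969900+0.959400))/(1+1/32) = 9199/10000 ≈ 0.919900
step 5 [2.5y] swap r/2=1002/47443: DF=(1 − 1002/47443·(0.995300+0.969900+0.959400+0.919900))/(1+1002/47443) = 4499/5000 ≈ 0.899800
step 6 [3y] zero: DF = P = 8757/10000 ≈ 0.875700
step 7 [3.5y] swap r/2=1289/64911: DF=(1 − 1289/64911·(0.995300+0.969900+0.959400+0.919900+0.899800+0.875700))/(1+1289/64911) = 8711/10000 ≈ 0.871100
step 8 [4y] bond c/2=1/80: DF=(743367/800000 − 1/80·(0.995300+0.969900+0.959400+0.919900+0.899800+0.875700+0.871100))/(1+1/80) = 1047/1250 ≈ 0.837600

1 1/2 9953/10000
2 1 9699/10000
3 3/2 4797/5000
4 2 9199/10000
5 5/2 4499/5000
6 3 8757/10000
7 7/2 8711/10000
8 4 1047/1250
DF(1.5y) is solved at step 3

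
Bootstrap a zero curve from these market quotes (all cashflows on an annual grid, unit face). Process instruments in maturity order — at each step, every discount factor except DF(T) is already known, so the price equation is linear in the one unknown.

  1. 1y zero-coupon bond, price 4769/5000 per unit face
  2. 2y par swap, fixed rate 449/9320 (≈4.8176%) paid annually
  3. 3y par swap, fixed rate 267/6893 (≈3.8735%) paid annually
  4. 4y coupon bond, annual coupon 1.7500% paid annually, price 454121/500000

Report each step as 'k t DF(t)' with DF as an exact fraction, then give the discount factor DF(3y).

step 1 [1y] zero: DF = P = 4769/5000 ≈ 0.953800
step 2 [2y] swap r/1=449/9320: DF=(1 − 449/9320·(0.953800))/(1+449/9320) = 4551/5000 ≈ 0.910200
step 3 [3y] swap r/1=267/6893: DF=(1 − 267/6893·(0.953800+0.910200))/(1+267/6893) = 2233/2500 ≈ 0.893200
step 4 [4y] bond c/1=7/400: DF=(454121/500000 − 7/400·(0.953800+0.910200+0.893200))/(1+7/400) = 2113/2500 ≈ 0.845200

1 1 4769/5000
2 2 4551/5000
3 3 2233/2500
4 4 2113/2500
DF(3y) = 2233/2500 ≈ 0.893200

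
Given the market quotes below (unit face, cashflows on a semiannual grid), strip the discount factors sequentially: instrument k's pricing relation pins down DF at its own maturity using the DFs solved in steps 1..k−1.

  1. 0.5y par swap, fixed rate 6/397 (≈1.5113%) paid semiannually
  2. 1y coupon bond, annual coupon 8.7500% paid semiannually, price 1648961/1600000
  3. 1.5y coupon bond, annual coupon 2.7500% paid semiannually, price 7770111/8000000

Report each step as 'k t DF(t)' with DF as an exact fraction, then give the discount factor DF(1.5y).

step 1 [0.5y] swap r/2=3/397: DF=(1 − 3/397·(0))/(1+3/397) = 397/400 ≈ 0.992500
step 2 [1y] bond c/2=7/160: DF=(1648961/1600000 − 7/160·(0.992500))/(1+7/160) = 4729/5000 ≈ 0.945800
step 3 [1.5y] bond c/2=11/800: DF=(7770111/8000000 − 11/800·(0.992500+0.945800))/(1+11/800) = 4659/5000 ≈ 0.931800

1 1/2 397/400
2 1 4729/5000
3 3/2 4659/5000
DF(1.5y) = 4659/5000 ≈ 0.931800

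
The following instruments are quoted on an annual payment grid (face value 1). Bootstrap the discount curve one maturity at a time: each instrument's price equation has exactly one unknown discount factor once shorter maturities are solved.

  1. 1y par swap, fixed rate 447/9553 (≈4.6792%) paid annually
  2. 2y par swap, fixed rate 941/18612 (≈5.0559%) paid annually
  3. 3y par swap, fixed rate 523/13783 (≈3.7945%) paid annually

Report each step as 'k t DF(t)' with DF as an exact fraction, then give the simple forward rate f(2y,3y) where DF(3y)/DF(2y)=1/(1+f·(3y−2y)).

step 1 [1y] swap r/1=447/9553: DF=(1 − 447/9553·(0))/(1+447/9553) = 9553/10000 ≈ 0.955300
step 2 [2y] swap r/1=941/18612: DF=(1 − 941/18612·(0.955300))/(1+941/18612) = 9059/10000 ≈ 0.905900
step 3 [3y] swap r/1=523/13783: DF=(1 − 523/13783·(0.955300+0.905900))/(1+523/13783) = 4477/5000 ≈ 0.895400

1 1 9553/10000
2 2 9059/10000
3 3 4477/5000
f(2y,3y) = ((9059/10000)/(4477/5000) − 1)/(1) = 105/8954 ≈ 1.1727%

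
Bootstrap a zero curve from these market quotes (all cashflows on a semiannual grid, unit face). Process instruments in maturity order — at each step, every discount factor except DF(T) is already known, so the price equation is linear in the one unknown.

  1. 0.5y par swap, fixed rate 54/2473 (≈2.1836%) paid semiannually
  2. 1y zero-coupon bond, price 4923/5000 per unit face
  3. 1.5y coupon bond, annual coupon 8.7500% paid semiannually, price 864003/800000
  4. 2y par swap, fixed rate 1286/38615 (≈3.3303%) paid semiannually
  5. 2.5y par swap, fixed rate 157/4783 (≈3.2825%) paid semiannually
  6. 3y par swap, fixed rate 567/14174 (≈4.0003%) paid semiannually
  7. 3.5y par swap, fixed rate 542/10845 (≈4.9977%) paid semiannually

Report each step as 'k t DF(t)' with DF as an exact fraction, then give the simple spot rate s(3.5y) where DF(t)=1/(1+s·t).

step 1 [0.5y] swap r/2=27/2473: DF=(1 − 27/2473·(0))/(1+27/2473) = 2473/2500 ≈ 0.989200
step 2 [1y] zero: DF = P = 4923/5000 ≈ 0.984600
step 3 [1.5y] bond c/2=7/160: DF=(864003/800000 − 7/160·(0.989200+0.984600))/(1+7/160) = 119/125 ≈ 0.952000
step 4 [2y] swap r/2=643/38615: DF=(1 − 643/38615·(0.989200+0.984600+0.952000))/(1+643/38615) = 9357/10000 ≈ 0.935700
step 5 [2.5y] swap r/2=157/9566: DF=(1 − 157/9566·(0.989200+0.984600+0.952000+0.935700))/(1+157/9566) = 1843/2000 ≈ 0.921500
step 6 [3y] swap r/2=567/28348: DF=(1 − 567/28348·(0.989200+0.984600+0.952000+0.935700+0.921500))/(1+567/28348) = 4433/5000 ≈ 0.886600
step 7 [3.5y] swap r/2=271/10845: DF=(1 − 271/10845·(0.989200+0.984600+0.952000+0.935700+0.921500+0.886600))/(1+271/10845) = 4187/5000 ≈ 0.837400

1 1/2 2473/2500
2 1 4923/5000
3 3/2 119/125
4 2 9357/10000
5 5/2 1843/2000
6 3 4433/5000
7 7/2 4187/5000
s(3.5y) = (1/(4187/5000) − 1)/(7/2) = 1626/29309 ≈ 5.5478%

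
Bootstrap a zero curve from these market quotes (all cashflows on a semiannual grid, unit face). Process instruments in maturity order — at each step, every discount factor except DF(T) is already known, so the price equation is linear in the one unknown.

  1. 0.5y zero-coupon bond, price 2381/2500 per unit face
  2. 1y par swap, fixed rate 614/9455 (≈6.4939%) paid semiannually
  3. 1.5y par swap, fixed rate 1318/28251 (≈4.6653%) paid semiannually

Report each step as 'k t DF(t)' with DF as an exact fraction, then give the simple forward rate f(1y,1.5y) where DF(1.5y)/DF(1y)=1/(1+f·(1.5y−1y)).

step 1 [0.5y] zero: DF = P = 2381/2500 ≈ 0.952400
step 2 [1y] swap r/2=307/9455: DF=(1 − 307/9455·(0.952400))/(1+307/9455) = 4693/5000 ≈ 0.938600
step 3 [1.5y] swap r/2=659/28251: DF=(1 − 659/28251·(0.952400+0.938600))/(1+659/28251) = 9341/10000 ≈ 0.934100

1 1/2 2381/2500
2 1 4693/5000
3 3/2 9341/10000
f(1y,1.5y) = ((4693/5000)/(9341/10000) − 1)/(1/2) = 90/9341 ≈ 0.9635%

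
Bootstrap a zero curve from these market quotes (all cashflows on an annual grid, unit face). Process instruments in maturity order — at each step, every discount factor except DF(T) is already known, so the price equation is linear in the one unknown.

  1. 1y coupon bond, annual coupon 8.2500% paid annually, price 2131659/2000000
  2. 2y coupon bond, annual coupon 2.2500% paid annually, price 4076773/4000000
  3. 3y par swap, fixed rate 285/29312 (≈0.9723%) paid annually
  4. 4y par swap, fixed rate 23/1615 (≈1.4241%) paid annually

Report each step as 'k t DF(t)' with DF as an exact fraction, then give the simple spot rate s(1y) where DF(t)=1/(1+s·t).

1 1 4923/5000
2 2 9751/10000
3 3 1943/2000
4 4 1181/1250
s(1y) = (1/(4923/5000) − 1)/(1) = 77/4923 ≈ 1.5641%

step 1 [1y] bond c/1=33/400: DF=(2131659/2000000 − 33/400·(0))/(1+33/400) = 4923/5000 ≈ 0.984600
step 2 [2y] bond c/1=9/400: DF=(4076773/4000000 − 9/400·(0.984600))/(1+9/400) = 9751/10000 ≈ 0.975100
step 3 [3y] swap r/1=285/29312: DF=(1 − 285/29312·(0.984600+0.975100))/(1+285/29312) = 1943/2000 ≈ 0.971500
step 4 [4y] swap r/1=23/1615: DF=(1 − 23/1615·(0.984600+0.975100+0.971500))/(1+23/1615) = 1181/1250 ≈ 0.944800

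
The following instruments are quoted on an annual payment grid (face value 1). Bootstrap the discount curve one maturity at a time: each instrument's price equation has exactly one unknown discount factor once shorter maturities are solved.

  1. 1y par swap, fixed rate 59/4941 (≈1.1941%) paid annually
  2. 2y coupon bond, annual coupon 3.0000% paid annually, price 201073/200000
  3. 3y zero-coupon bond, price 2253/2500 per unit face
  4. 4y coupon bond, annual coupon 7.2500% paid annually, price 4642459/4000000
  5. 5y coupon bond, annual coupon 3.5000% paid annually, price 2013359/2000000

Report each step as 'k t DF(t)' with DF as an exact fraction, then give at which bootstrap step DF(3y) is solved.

step 1 [1y] swap r/1=59/4941: DF=(1 − 59/4941·(0))/(1+59/4941) = 4941/5000 ≈ 0.988200
step 2 [2y] bond c/1=3/100: DF=(201073/200000 − 3/100·(0.988200))/(1+3/100) = 9473/10000 ≈ 0.947300
step 3 [3y] zero: DF = P = 2253/2500 ≈ 0.901200
step 4 [4y] bond c/1=29/400: DF=(4642459/4000000 − 29/400·(0.988200+0.947300+0.901200))/(1+29/400) = 1113/1250 ≈ 0.890400
step 5 [5y] bond c/1=7/200: DF=(2013359/2000000 − 7/200·(0.988200+0.947300+0.901200+0.890400))/(1+7/200) = 4233/5000 ≈ 0.846600

1 1 4941/5000
2 2 9473/10000
3 3 2253/2500
4 4 1113/1250
5 5 4233/5000
DF(3y) is solved at step 3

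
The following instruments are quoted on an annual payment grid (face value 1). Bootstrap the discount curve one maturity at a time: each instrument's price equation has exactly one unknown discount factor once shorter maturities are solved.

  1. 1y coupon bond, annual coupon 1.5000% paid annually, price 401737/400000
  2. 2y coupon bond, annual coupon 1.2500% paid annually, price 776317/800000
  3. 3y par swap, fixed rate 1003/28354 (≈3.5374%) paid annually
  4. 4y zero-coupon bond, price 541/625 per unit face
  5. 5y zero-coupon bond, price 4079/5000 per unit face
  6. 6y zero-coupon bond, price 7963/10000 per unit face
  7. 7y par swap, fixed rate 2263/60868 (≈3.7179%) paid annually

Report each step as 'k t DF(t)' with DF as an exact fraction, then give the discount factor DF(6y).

step 1 [1y] bond c/1=3/200: DF=(401737/400000 − 3/200·(0))/(1+3/200) = 1979/2000 ≈ 0.989500
step 2 [2y] bond c/1=1/80: DF=(776317/800000 − 1/80·(0.989500))/(1+1/80) = 4731/5000 ≈ 0.946200
step 3 [3y] swap r/1=1003/28354: DF=(1 − 1003/28354·(0.989500+0.946200))/(1+1003/28354) = 8997/10000 ≈ 0.899700
step 4 [4y] zero: DF = P = 541/625 ≈ 0.865600
step 5 [5y] zero: DF = P = 4079/5000 ≈ 0.815800
step 6 [6y] zero: DF = P = 7963/10000 ≈ 0.796300
step 7 [7y] swap r/1=2263/60868: DF=(1 − 2263/60868·(0.989500+0.946200+0.899700+0.865600+0.815800+0.796300))/(1+2263/60868) = 7737/10000 ≈ 0.773700

1 1 1979/2000
2 2 4731/5000
3 3 8997/10000
4 4 541/625
5 5 4079/5000
6 6 7963/10000
7 7 7737/10000
DF(6y) = 7963/10000 ≈ 0.796300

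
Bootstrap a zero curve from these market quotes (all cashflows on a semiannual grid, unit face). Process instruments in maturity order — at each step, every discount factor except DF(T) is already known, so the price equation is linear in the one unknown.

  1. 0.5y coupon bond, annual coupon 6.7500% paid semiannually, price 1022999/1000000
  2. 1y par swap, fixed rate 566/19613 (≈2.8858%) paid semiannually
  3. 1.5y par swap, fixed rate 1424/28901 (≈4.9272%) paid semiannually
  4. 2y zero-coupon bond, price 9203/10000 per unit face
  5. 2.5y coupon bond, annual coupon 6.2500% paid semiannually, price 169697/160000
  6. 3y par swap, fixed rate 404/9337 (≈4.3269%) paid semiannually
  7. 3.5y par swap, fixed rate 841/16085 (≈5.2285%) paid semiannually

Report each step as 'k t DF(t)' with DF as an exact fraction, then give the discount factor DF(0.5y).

step 1 [0.5y] bond c/2=27/800: DF=(1022999/1000000 − 27/800·(0))/(1+27/800) = 1237/1250 ≈ 0.989600
step 2 [1y] swap r/2=283/19613: DF=(1 − 283/19613·(0.989600))/(1+283/19613) = 9717/10000 ≈ 0.971700
step 3 [1.5y] swap r/2=712/28901: DF=(1 − 712/28901·(0.989600+0.971700))/(1+712/28901) = 1161/1250 ≈ 0.928800
step 4 [2y] zero: DF = P = 9203/10000 ≈ 0.920300
step 5 [2.5y] bond c/2=1/32: DF=(169697/160000 − 1/32·(0.989600+0.971700+0.928800+0.920300))/(1+1/32) = 913/1000 ≈ 0.913000
step 6 [3y] swap r/2=202/9337: DF=(1 − 202/9337·(0.989600+0.971700+0.928800+0.920300+0.913000))/(1+202/9337) = 2197/2500 ≈ 0.878800
step 7 [3.5y] swap r/2=841/32170: DF=(1 − 841/32170·(0.989600+0.971700+0.928800+0.920300+0.913000+0.878800))/(1+841/32170) = 4159/5000 ≈ 0.831800

1 1/2 1237/1250
2 1 9717/10000
3 3/2 1161/1250
4 2 9203/10000
5 5/2 913/1000
6 3 2197/2500
7 7/2 4159/5000
DF(0.5y) = 1237/1250 ≈ 0.989600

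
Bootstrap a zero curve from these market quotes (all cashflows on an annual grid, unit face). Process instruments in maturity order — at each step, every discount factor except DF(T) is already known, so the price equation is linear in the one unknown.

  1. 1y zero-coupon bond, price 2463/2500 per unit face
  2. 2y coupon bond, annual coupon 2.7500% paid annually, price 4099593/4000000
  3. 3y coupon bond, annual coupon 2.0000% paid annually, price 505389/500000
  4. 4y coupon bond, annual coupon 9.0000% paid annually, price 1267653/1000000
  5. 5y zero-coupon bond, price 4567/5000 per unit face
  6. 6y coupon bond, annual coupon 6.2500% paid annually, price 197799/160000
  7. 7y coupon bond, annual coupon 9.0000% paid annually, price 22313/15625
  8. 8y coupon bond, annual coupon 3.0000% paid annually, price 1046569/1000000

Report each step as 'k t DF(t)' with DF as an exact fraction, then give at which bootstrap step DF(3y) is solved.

1 1 2463/2500
2 2 9711/10000
3 3 4763/5000
4 4 2307/2500
5 5 4567/5000
6 6 2211/2500
7 7 8453/10000
8 8 331/400
DF(3y) is solved at step 3

step 1 [1y] zero: DF = P = 2463/2500 ≈ 0.985200
step 2 [2y] bond c/1=11/400: DF=(4099593/4000000 − 11/400·(0.985200))/(1+11/400) = 9711/10000 ≈ 0.971100
step 3 [3y] bond c/1=1/50: DF=(505389/500000 − 1/50·(0.985200+0.971100))/(1+1/50) = 4763/5000 ≈ 0.952600
step 4 [4y] bond c/1=9/100: DF=(1267653/1000000 − 9/100·(0.985200+0.971100+0.952600))/(1+9/100) = 2307/2500 ≈ 0.922800
step 5 [5y] zero: DF = P = 4567/5000 ≈ 0.913400
step 6 [6y] bond c/1=1/16: DF=(197799/160000 − 1/16·(0.985200+0.971100+0.952600+0.922800+0.913400))/(1+1/16) = 2211/2500 ≈ 0.884400
step 7 [7y] bond c/1=9/100: DF=(22313/15625 − 9/100·(0.985200+0.971100+0.952600+0.922800+0.913400+0.884400))/(1+9/100) = 8453/10000 ≈ 0.845300
step 8 [8y] bond c/1=3/100: DF=(1046569/1000000 − 3/100·(0.985200+0.971100+0.952600+0.922800+0.913400+0.884400+0.845300))/(1+3/100) = 331/400 ≈ 0.827500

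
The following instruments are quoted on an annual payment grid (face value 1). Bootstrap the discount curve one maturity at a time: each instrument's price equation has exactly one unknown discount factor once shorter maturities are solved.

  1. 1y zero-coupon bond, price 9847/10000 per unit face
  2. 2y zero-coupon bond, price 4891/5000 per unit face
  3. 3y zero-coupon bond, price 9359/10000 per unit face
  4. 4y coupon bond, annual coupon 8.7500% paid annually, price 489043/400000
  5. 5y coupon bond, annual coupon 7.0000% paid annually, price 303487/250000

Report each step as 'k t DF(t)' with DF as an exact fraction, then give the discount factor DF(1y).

step 1 [1y] zero: DF = P = 9847/10000 ≈ 0.984700
step 2 [2y] zero: DF = P = 4891/5000 ≈ 0.978200
step 3 [3y] zero: DF = P = 9359/10000 ≈ 0.935900
step 4 [4y] bond c/1=7/80: DF=(489043/400000 − 7/80·(0.984700+0.978200+0.935900))/(1+7/80) = 891/1000 ≈ 0.891000
step 5 [5y] bond c/1=7/100: DF=(303487/250000 − 7/100·(0.984700+0.978200+0.935900+0.891000))/(1+7/100) = 4433/5000 ≈ 0.886600

1 1 9847/10000
2 2 4891/5000
3 3 9359/10000
4 4 891/1000
5 5 4433/5000
DF(1y) = 9847/10000 ≈ 0.984700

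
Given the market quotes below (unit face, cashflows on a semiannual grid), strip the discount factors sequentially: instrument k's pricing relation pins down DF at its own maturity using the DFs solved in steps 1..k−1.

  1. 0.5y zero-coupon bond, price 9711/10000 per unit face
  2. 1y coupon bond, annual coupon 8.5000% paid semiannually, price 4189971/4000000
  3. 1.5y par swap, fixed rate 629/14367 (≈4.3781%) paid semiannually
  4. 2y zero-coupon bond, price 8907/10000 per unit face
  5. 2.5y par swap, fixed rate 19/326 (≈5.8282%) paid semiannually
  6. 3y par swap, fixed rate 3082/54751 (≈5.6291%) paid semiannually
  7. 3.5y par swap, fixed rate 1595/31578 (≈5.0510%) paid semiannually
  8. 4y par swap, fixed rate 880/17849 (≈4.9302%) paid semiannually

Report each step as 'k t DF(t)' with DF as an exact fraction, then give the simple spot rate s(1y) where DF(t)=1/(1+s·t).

step 1 [0.5y] zero: DF = P = 9711/10000 ≈ 0.971100
step 2 [1y] bond c/2=17/400: DF=(4189971/4000000 − 17/400·(0.971100))/(1+17/400) = 2413/2500 ≈ 0.965200
step 3 [1.5y] swap r/2=629/28734: DF=(1 − 629/28734·(0.971100+0.965200))/(1+629/28734) = 9371/10000 ≈ 0.937100
step 4 [2y] zero: DF = P = 8907/10000 ≈ 0.890700
step 5 [2.5y] swap r/2=19/652: DF=(1 − 19/652·(0.971100+0.965200+0.937100+0.890700))/(1+19/652) = 8651/10000 ≈ 0.865100
step 6 [3y] swap r/2=1541/54751: DF=(1 − 1541/54751·(0.971100+0.965200+0.937100+0.890700+0.865100))/(1+1541/54751) = 8459/10000 ≈ 0.845900
step 7 [3.5y] swap r/2=1595/63156: DF=(1 − 1595/63156·(0.971100+0.965200+0.937100+0.890700+0.865100+0.845900))/(1+1595/63156) = 1681/2000 ≈ 0.840500
step 8 [4y] swap r/2=440/17849: DF=(1 − 440/17849·(0.971100+0.965200+0.937100+0.890700+0.865100+0.845900+0.840500))/(1+440/17849) = 103/125 ≈ 0.824000

1 1/2 9711/10000
2 1 2413/2500
3 3/2 9371/10000
4 2 8907/10000
5 5/2 8651/10000
6 3 8459/10000
7 7/2 1681/2000
8 4 103/125
s(1y) = (1/(2413/2500) − 1)/(1) = 87/2413 ≈ 3.6055%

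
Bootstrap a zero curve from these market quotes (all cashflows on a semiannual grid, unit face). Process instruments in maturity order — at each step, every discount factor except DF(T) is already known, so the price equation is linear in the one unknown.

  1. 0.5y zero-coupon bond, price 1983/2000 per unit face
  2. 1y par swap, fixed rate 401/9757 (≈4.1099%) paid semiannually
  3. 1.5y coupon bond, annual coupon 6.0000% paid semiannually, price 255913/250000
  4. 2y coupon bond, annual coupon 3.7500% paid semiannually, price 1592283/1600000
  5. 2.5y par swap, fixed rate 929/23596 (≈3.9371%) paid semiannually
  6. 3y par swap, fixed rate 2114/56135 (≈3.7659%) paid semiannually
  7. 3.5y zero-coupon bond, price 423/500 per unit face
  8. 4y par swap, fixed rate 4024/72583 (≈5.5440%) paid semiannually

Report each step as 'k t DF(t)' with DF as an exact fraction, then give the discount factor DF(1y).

step 1 [0.5y] zero: DF = P = 1983/2000 ≈ 0.991500
step 2 [1y] swap r/2=401/19514: DF=(1 − 401/19514·(0.991500))/(1+401/19514) = 9599/10000 ≈ 0.959900
step 3 [1.5y] bond c/2=3/100: DF=(255913/250000 − 3/100·(0.991500+0.959900))/(1+3/100) = 937/1000 ≈ 0.937000
step 4 [2y] bond c/2=3/160: DF=(1592283/1600000 − 3/160·(0.991500+0.959900+0.937000))/(1+3/160) = 9237/10000 ≈ 0.923700
step 5 [2.5y] swap r/2=929/47192: DF=(1 − 929/47192·(0.991500+0.959900+0.937000+0.923700))/(1+929/47192) = 9071/10000 ≈ 0.907100
step 6 [3y] swap r/2=1057/56135: DF=(1 − 1057/56135·(0.991500+0.959900+0.937000+0.923700+0.907100))/(1+1057/56135) = 8943/10000 ≈ 0.894300
step 7 [3.5y] zero: DF = P = 423/500 ≈ 0.846000
step 8 [4y] swap r/2=2012/72583: DF=(1 − 2012/72583·(0.991500+0.959900+0.937000+0.923700+0.907100+0.894300+0.846000))/(1+2012/72583) = 1997/2500 ≈ 0.798800

1 1/2 1983/2000
2 1 9599/10000
3 3/2 937/1000
4 2 9237/10000
5 5/2 9071/10000
6 3 8943/10000
7 7/2 423/500
8 4 1997/2500
DF(1y) = 9599/10000 ≈ 0.959900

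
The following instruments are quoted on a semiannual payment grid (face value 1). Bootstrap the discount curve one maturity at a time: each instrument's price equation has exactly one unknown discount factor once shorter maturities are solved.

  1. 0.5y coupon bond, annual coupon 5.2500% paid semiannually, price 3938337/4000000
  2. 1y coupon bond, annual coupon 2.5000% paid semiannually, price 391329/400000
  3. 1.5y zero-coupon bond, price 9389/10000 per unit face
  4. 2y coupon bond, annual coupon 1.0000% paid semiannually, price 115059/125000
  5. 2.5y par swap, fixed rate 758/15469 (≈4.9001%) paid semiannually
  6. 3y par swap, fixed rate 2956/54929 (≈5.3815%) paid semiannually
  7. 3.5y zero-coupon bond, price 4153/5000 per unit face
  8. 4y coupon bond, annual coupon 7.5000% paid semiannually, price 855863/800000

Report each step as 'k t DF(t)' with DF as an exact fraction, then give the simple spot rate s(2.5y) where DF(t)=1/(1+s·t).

1 1/2 4797/5000
2 1 1193/1250
3 3/2 9389/10000
4 2 9017/10000
5 5/2 8863/10000
6 3 4261/5000
7 7/2 4153/5000
8 4 4013/5000
s(2.5y) = (1/(8863/10000) − 1)/(5/2) = 2274/44315 ≈ 5.1314%

step 1 [0.5y] bond c/2=21/800: DF=(3938337/4000000 − 21/800·(0))/(1+21/800) = 4797/5000 ≈ 0.959400
step 2 [1y] bond c/2=1/80: DF=(391329/400000 − 1/80·(0.959400))/(1+1/80) = 1193/1250 ≈ 0.954400
step 3 [1.5y] zero: DF = P = 9389/10000 ≈ 0.938900
step 4 [2y] bond c/2=1/200: DF=(115059/125000 − 1/200·(0.959400+0.954400+0.938900))/(1+1/200) = 9017/10000 ≈ 0.901700
step 5 [2.5y] swap r/2=379/15469: DF=(1 − 379/15469·(0.959400+0.954400+0.938900+0.901700))/(1+379/15469) = 8863/10000 ≈ 0.886300
step 6 [3y] swap r/2=1478/54929: DF=(1 − 1478/54929·(0.959400+0.954400+0.938900+0.901700+0.886300))/(1+1478/54929) = 4261/5000 ≈ 0.852200
step 7 [3.5y] zero: DF = P = 4153/5000 ≈ 0.830600
step 8 [4y] bond c/2=3/80: DF=(855863/800000 − 3/80·(0.959400+0.954400+0.938900+0.901700+0.886300+0.852200+0.830600))/(1+3/80) = 4013/5000 ≈ 0.802600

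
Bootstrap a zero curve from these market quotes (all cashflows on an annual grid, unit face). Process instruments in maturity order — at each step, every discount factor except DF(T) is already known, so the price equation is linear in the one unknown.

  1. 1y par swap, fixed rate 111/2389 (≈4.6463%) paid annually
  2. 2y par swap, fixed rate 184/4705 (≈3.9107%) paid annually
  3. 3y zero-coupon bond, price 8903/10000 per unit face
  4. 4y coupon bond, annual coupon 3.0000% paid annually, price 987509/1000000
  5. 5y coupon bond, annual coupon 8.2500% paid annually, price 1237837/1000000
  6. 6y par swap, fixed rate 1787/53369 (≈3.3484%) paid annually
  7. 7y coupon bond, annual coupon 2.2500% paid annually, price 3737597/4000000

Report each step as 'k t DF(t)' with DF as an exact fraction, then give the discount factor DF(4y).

step 1 [1y] swap r/1=111/2389: DF=(1 − 111/2389·(0))/(1+111/2389) = 2389/2500 ≈ 0.955600
step 2 [2y] swap r/1=184/4705: DF=(1 − 184/4705·(0.955600))/(1+184/4705) = 579/625 ≈ 0.926400
step 3 [3y] zero: DF = P = 8903/10000 ≈ 0.890300
step 4 [4y] bond c/1=3/100: DF=(987509/1000000 − 3/100·(0.955600+0.926400+0.890300))/(1+3/100) = 439/500 ≈ 0.878000
step 5 [5y] bond c/1=33/400: DF=(1237837/1000000 − 33/400·(0.955600+0.926400+0.890300+0.878000))/(1+33/400) = 8653/10000 ≈ 0.865300
step 6 [6y] swap r/1=1787/53369: DF=(1 − 1787/53369·(0.955600+0.926400+0.890300+0.878000+0.865300))/(1+1787/53369) = 8213/10000 ≈ 0.821300
step 7 [7y] bond c/1=9/400: DF=(3737597/4000000 − 9/400·(0.955600+0.926400+0.890300+0.878000+0.865300+0.821300))/(1+9/400) = 1991/2500 ≈ 0.796400

1 1 2389/2500
2 2 579/625
3 3 8903/10000
4 4 439/500
5 5 8653/10000
6 6 8213/10000
7 7 1991/2500
DF(4y) = 439/500 ≈ 0.878000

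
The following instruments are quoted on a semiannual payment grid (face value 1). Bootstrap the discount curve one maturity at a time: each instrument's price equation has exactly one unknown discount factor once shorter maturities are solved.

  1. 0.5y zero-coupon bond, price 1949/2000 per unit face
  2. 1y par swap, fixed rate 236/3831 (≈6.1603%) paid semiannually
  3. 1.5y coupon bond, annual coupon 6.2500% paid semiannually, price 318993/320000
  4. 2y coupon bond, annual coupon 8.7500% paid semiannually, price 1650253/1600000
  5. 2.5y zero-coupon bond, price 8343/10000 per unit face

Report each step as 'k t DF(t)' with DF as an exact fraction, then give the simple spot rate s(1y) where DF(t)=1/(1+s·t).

step 1 [0.5y] zero: DF = P = 1949/2000 ≈ 0.974500
step 2 [1y] swap r/2=118/3831: DF=(1 − 118/3831·(0.974500))/(1+118/3831) = 941/1000 ≈ 0.941000
step 3 [1.5y] bond c/2=1/32: DF=(318993/320000 − 1/32·(0.974500+0.941000))/(1+1/32) = 4543/5000 ≈ 0.908600
step 4 [2y] bond c/2=7/160: DF=(1650253/1600000 − 7/160·(0.974500+0.941000+0.908600))/(1+7/160) = 4349/5000 ≈ 0.869800
step 5 [2.5y] zero: DF = P = 8343/10000 ≈ 0.834300

1 1/2 1949/2000
2 1 941/1000
3 3/2 4543/5000
4 2 4349/5000
5 5/2 8343/10000
s(1y) = (1/(941/1000) − 1)/(1) = 59/941 ≈ 6.2699%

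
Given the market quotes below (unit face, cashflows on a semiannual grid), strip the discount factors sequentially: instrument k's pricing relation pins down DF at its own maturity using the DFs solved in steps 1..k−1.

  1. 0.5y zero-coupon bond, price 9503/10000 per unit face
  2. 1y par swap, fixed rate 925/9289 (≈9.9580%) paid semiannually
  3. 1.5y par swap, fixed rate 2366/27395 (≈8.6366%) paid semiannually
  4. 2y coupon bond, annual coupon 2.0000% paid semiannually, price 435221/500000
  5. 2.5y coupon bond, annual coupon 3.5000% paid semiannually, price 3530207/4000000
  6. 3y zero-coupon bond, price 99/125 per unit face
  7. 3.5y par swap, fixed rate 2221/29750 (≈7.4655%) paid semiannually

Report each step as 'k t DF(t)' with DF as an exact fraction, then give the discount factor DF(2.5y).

step 1 [0.5y] zero: DF = P = 9503/10000 ≈ 0.950300
step 2 [1y] swap r/2=925/18578: DF=(1 − 925/18578·(0.950300))/(1+925/18578) = 363/400 ≈ 0.907500
step 3 [1.5y] swap r/2=1183/27395: DF=(1 − 1183/27395·(0.950300+0.907500))/(1+1183/27395) = 8817/10000 ≈ 0.881700
step 4 [2y] bond c/2=1/100: DF=(435221/500000 − 1/100·(0.950300+0.907500+0.881700))/(1+1/100) = 8347/10000 ≈ 0.834700
step 5 [2.5y] bond c/2=7/400: DF=(3530207/4000000 − 7/400·(0.950300+0.907500+0.881700+0.834700))/(1+7/400) = 8059/10000 ≈ 0.805900
step 6 [3y] zero: DF = P = 99/125 ≈ 0.792000
step 7 [3.5y] swap r/2=2221/59500: DF=(1 − 2221/59500·(0.950300+0.907500+0.881700+0.834700+0.805900+0.792000))/(1+2221/59500) = 7779/10000 ≈ 0.777900

1 1/2 9503/10000
2 1 363/400
3 3/2 8817/10000
4 2 8347/10000
5 5/2 8059/10000
6 3 99/125
7 7/2 7779/10000
DF(2.5y) = 8059/10000 ≈ 0.805900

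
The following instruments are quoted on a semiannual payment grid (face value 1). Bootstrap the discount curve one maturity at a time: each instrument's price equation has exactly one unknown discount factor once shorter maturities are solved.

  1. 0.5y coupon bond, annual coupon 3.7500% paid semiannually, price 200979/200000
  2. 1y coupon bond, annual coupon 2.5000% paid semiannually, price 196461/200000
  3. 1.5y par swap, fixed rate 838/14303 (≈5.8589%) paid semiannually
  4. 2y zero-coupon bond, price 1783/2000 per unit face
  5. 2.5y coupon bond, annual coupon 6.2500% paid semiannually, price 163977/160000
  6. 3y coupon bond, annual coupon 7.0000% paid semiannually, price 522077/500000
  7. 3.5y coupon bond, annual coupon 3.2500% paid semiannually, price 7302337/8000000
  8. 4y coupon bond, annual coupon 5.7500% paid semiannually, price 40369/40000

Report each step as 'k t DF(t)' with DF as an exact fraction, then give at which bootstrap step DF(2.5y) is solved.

step 1 [0.5y] bond c/2=3/160: DF=(200979/200000 − 3/160·(0))/(1+3/160) = 1233/1250 ≈ 0.986400
step 2 [1y] bond c/2=1/80: DF=(196461/200000 − 1/80·(0.986400))/(1+1/80) = 479/500 ≈ 0.958000
step 3 [1.5y] swap r/2=419/14303: DF=(1 − 419/14303·(0.986400+0.958000))/(1+419/14303) = 4581/5000 ≈ 0.916200
step 4 [2y] zero: DF = P = 1783/2000 ≈ 0.891500
step 5 [2.5y] bond c/2=1/32: DF=(163977/160000 − 1/32·(0.986400+0.958000+0.916200+0.891500))/(1+1/32) = 8801/10000 ≈ 0.880100
step 6 [3y] bond c/2=7/200: DF=(522077/500000 − 7/200·(0.986400+0.958000+0.916200+0.891500+0.880100))/(1+7/200) = 4261/5000 ≈ 0.852200
step 7 [3.5y] bond c/2=13/800: DF=(7302337/8000000 − 13/800·(0.986400+0.958000+0.916200+0.891500+0.880100+0.852200))/(1+13/800) = 1621/2000 ≈ 0.810500
step 8 [4y] bond c/2=23/800: DF=(40369/40000 − 23/800·(0.986400+0.958000+0.916200+0.891500+0.880100+0.852200+0.810500))/(1+23/800) = 8051/10000 ≈ 0.805100

1 1/2 1233/1250
2 1 479/500
3 3/2 4581/5000
4 2 1783/2000
5 5/2 8801/10000
6 3 4261/5000
7 7/2 1621/2000
8 4 8051/10000
DF(2.5y) is solved at step 5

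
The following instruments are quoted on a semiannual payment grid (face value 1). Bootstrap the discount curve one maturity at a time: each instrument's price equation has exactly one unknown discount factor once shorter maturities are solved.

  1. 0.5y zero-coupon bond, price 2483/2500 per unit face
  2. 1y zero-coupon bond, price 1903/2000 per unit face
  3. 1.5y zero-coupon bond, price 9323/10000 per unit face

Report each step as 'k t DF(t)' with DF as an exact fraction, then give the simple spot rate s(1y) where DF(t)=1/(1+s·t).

step 1 [0.5y] zero: DF = P = 2483/2500 ≈ 0.993200
step 2 [1y] zero: DF = P = 1903/2000 ≈ 0.951500
step 3 [1.5y] zero: DF = P = 9323/10000 ≈ 0.932300

1 1/2 2483/2500
2 1 1903/2000
3 3/2 9323/10000
s(1y) = (1/(1903/2000) − 1)/(1) = 97/1903 ≈ 5.0972%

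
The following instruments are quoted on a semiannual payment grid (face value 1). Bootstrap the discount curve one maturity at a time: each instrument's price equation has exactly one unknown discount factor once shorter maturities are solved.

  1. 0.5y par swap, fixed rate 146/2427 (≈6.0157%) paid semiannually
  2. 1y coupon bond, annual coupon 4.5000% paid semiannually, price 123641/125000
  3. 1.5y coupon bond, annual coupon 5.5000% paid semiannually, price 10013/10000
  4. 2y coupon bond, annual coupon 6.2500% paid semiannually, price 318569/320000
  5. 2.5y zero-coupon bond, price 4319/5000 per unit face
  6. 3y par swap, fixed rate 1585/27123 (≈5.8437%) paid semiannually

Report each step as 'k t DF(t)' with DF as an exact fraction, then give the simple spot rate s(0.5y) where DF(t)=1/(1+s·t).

1 1/2 2427/2500
2 1 473/500
3 3/2 577/625
4 2 8793/10000
5 5/2 4319/5000
6 3 1683/2000
s(0.5y) = (1/(2427/2500) − 1)/(1/2) = 146/2427 ≈ 6.0157%

step 1 [0.5y] swap r/2=73/2427: DF=(1 − 73/2427·(0))/(1+73/2427) = 2427/2500 ≈ 0.970800
step 2 [1y] bond c/2=9/400: DF=(123641/125000 − 9/400·(0.970800))/(1+9/400) = 473/500 ≈ 0.946000
step 3 [1.5y] bond c/2=11/400: DF=(10013/10000 − 11/400·(0.970800+0.946000))/(1+11/400) = 577/625 ≈ 0.923200
step 4 [2y] bond c/2=1/32: DF=(318569/320000 − 1/32·(0.970800+0.946000+0.923200))/(1+1/32) = 8793/10000 ≈ 0.879300
step 5 [2.5y] zero: DF = P = 4319/5000 ≈ 0.863800
step 6 [3y] swap r/2=1585/54246: DF=(1 − 1585/54246·(0.970800+0.946000+0.923200+0.879300+0.863800))/(1+1585/54246) = 1683/2000 ≈ 0.841500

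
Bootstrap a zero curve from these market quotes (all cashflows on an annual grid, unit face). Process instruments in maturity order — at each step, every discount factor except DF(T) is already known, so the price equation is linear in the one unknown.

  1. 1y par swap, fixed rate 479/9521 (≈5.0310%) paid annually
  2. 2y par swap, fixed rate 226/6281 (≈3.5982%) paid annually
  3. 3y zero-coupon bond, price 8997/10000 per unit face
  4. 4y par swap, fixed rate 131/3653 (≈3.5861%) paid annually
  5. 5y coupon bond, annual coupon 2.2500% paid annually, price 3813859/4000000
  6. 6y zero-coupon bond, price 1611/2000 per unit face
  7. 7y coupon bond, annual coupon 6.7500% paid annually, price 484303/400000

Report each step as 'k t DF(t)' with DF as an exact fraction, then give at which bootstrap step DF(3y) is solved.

1 1 9521/10000
2 2 4661/5000
3 3 8997/10000
4 4 869/1000
5 5 8521/10000
6 6 1611/2000
7 7 499/625
DF(3y) is solved at step 3

step 1 [1y] swap r/1=479/9521: DF=(1 − 479/9521·(0))/(1+479/9521) = 9521/10000 ≈ 0.952100
step 2 [2y] swap r/1=226/6281: DF=(1 − 226/6281·(0.952100))/(1+226/6281) = 4661/5000 ≈ 0.932200
step 3 [3y] zero: DF = P = 8997/10000 ≈ 0.899700
step 4 [4y] swap r/1=131/3653: DF=(1 − 131/3653·(0.952100+0.932200+0.899700))/(1+131/3653) = 869/1000 ≈ 0.869000
step 5 [5y] bond c/1=9/400: DF=(3813859/4000000 − 9/400·(0.952100+0.932200+0.899700+0.869000))/(1+9/400) = 8521/10000 ≈ 0.852100
step 6 [6y] zero: DF = P = 1611/2000 ≈ 0.805500
step 7 [7y] bond c/1=27/400: DF=(484303/400000 − 27/400·(0.952100+0.932200+0.899700+0.869000+0.852100+0.805500))/(1+27/400) = 499/625 ≈ 0.798400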